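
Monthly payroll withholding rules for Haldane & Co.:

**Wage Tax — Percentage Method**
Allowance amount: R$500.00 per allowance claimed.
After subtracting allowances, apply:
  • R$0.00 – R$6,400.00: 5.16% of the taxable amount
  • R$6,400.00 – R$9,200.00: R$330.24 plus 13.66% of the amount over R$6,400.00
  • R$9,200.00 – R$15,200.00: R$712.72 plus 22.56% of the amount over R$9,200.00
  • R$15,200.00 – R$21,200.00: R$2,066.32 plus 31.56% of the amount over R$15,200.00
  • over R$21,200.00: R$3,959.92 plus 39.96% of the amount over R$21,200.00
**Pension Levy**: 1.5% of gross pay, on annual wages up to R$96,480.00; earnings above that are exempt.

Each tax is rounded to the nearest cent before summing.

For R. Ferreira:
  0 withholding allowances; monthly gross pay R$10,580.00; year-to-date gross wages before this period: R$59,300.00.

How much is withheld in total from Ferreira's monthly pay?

Wage Tax: taxable = R$10,580.00
  R$712.72 + 22.56% × (R$10,580.00 − R$9,200.00) = R$712.72 + 22.56% × R$1,380.00 = R$1,024.05
Pension Levy: 1.5% × R$10,580.00 = R$158.70
Total: R$1,024.05 + R$158.70 = R$1,182.75

R$1,182.75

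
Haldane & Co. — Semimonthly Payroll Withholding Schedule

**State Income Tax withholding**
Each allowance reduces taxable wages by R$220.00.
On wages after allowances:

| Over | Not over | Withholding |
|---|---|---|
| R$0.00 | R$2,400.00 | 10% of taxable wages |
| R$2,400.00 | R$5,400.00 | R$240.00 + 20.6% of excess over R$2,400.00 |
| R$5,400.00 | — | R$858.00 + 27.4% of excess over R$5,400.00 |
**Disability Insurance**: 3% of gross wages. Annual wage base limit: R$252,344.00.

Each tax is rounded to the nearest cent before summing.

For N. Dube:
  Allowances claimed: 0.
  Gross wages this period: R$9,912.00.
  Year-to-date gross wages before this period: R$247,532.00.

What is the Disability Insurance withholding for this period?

R$144.36

Disability Insurance: cap R$252,344.00 − YTD R$247,532.00 = R$4,812.00 subject; 3% × R$4,812.00 = R$144.36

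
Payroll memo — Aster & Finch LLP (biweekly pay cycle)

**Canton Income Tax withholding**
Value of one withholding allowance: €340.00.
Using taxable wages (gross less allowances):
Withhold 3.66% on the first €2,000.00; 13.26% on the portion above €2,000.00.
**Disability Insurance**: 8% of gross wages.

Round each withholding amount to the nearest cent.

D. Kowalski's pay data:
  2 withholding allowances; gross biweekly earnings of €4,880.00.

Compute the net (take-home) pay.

Canton Income Tax: taxable = €4,880.00 − 2×€340.00 = €4,200.00
  €73.20 + 13.26% × (€4,200.00 − €2,000.00) = €73.20 + 13.26% × €2,200.00 = €364.92
Disability Insurance: 8% × €4,880.00 = €390.40
Total withheld: €364.92 + €390.40 = €755.32
Net pay: €4,880.00 − €755.32 = €4,124.68

€4,124.68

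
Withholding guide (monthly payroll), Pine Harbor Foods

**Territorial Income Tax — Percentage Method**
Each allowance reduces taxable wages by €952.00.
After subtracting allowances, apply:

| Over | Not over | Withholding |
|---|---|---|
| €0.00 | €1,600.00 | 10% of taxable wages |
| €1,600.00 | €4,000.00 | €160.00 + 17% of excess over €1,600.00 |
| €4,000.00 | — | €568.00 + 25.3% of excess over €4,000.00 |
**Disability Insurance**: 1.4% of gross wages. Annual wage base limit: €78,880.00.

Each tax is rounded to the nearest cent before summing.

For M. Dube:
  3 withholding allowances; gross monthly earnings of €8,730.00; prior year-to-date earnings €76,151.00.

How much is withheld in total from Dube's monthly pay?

Territorial Income Tax: taxable = €8,730.00 − 3×€952.00 = €5,874.00
  €568.00 + 25.3% × (€5,874.00 − €4,000.00) = €568.00 + 25.3% × €1,874.00 = €1,042.12
Disability Insurance: cap €78,880.00 − YTD €76,151.00 = €2,729.00 subject; 1.4% × €2,729.00 = €38.21
Total: €1,042.12 + €38.21 = €1,080.33

€1,080.33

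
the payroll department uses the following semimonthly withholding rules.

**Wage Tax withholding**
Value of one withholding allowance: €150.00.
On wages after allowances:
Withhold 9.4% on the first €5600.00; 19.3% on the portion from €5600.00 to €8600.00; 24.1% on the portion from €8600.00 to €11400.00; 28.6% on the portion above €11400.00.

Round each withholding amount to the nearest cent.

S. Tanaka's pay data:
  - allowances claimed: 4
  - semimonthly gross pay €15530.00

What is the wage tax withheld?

Wage Tax: taxable = €15530.00 − 4×€150.00 = €14930.00
  €1780.20 + 28.6% × (€14930.00 − €11400.00) = €1780.20 + 28.6% × €3530.00 = €2789.78

€2789.78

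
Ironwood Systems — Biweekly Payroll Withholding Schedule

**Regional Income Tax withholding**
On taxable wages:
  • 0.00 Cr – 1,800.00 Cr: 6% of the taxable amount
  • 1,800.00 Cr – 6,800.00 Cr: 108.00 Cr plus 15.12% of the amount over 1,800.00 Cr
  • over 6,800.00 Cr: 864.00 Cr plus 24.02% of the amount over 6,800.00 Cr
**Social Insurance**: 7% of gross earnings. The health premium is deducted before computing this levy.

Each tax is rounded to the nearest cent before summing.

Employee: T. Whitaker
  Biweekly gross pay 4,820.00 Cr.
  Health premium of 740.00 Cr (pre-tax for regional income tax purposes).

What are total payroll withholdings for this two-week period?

738.34 Cr

Regional Income Tax: taxable = 4,820.00 Cr − 740.00 Cr = 4,080.00 Cr
  108.00 Cr + 15.12% × (4,080.00 Cr − 1,800.00 Cr) = 108.00 Cr + 15.12% × 2,280.00 Cr = 452.74 Cr
Social Insurance: 7% × 4,080.00 Cr = 285.60 Cr
Total: 452.74 Cr + 285.60 Cr = 738.34 Cr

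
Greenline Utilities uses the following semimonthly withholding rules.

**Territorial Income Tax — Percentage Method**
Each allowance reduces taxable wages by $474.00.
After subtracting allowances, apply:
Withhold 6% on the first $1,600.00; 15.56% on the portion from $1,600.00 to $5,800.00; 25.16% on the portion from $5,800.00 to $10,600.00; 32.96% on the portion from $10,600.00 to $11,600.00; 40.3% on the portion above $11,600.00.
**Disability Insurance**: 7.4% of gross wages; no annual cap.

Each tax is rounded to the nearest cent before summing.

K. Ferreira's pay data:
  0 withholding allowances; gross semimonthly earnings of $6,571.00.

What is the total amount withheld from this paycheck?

Territorial Income Tax: taxable = $6,571.00
  $749.52 + 25.16% × ($6,571.00 − $5,800.00) = $749.52 + 25.16% × $771.00 = $943.50
Disability Insurance: 7.4% × $6,571.00 = $486.25
Total: $943.50 + $486.25 = $1,429.75

$1,429.75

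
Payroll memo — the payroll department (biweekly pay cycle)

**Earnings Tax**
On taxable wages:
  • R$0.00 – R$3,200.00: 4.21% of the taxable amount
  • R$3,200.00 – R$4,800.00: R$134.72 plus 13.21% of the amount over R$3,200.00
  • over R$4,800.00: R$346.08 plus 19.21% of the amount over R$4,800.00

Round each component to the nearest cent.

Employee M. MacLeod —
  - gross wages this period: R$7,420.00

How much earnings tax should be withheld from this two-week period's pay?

Earnings Tax: taxable = R$7,420.00
  R$346.08 + 19.21% × (R$7,420.00 − R$4,800.00) = R$346.08 + 19.21% × R$2,620.00 = R$849.38

R$849.38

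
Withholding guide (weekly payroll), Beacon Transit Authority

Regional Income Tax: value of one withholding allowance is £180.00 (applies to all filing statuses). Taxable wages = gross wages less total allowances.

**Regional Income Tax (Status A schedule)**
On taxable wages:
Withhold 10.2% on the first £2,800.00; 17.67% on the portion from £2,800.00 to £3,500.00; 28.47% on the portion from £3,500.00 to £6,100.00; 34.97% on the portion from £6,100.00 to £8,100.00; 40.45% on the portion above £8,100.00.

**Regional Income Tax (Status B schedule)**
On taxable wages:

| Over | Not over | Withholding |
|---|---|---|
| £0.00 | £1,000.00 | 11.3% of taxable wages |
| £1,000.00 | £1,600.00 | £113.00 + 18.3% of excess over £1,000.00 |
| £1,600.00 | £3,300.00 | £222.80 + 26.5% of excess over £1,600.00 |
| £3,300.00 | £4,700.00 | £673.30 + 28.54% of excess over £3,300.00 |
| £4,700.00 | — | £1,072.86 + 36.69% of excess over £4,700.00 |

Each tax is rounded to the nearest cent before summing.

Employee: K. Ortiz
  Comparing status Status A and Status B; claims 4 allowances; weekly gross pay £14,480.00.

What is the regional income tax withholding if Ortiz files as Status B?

£4,396.97

Regional Income Tax (Status B): taxable = £14,480.00 − 4×£180.00 = £13,760.00
  £1,072.86 + 36.69% × (£13,760.00 − £4,700.00) = £1,072.86 + 36.69% × £9,060.00 = £4,396.97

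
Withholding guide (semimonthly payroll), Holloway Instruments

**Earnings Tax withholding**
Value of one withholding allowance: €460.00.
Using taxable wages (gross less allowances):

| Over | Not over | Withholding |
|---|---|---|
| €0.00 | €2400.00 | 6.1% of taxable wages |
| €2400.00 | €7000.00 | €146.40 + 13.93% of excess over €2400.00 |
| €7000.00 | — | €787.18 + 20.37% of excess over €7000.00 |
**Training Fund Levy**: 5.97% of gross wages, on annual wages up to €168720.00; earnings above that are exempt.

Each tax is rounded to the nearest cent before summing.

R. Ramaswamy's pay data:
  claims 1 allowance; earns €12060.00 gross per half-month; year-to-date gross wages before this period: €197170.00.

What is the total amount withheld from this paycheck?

Earnings Tax: taxable = €12060.00 − 1×€460.00 = €11600.00
  €787.18 + 20.37% × (€11600.00 − €7000.00) = €787.18 + 20.37% × €4600.00 = €1724.20
Training Fund Levy: YTD €197170.00 ≥ cap €168720.00 → €0.00
Total: €1724.20 + €0.00 = €1724.20

€1724.20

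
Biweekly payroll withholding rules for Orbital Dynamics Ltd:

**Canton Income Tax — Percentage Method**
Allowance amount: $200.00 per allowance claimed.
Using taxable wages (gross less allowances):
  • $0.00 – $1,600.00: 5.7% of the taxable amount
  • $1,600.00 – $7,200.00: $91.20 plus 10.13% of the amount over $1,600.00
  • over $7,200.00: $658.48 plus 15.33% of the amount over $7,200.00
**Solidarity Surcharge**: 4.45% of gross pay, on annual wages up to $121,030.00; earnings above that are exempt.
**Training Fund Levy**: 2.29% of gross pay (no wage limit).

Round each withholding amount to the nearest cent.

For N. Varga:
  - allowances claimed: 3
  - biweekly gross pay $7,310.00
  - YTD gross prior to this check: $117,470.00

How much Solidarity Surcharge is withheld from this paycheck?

Solidarity Surcharge: cap $121,030.00 − YTD $117,470.00 = $3,560.00 subject; 4.45% × $3,560.00 = $158.42

$158.42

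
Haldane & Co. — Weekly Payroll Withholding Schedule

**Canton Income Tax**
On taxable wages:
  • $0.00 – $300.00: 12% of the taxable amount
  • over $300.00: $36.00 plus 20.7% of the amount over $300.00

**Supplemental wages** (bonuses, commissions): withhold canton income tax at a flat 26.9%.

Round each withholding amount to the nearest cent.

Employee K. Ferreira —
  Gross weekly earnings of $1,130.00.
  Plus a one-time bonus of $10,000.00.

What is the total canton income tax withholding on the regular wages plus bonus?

$2,897.81

Canton Income Tax: taxable = $1,130.00
  $36.00 + 20.7% × ($1,130.00 − $300.00) = $36.00 + 20.7% × $830.00 = $207.81
Supplemental (26.9% flat on bonus): 26.9% × $10,000.00 = $2,690.00
Total canton income tax: $207.81 + $2,690.00 = $2,897.81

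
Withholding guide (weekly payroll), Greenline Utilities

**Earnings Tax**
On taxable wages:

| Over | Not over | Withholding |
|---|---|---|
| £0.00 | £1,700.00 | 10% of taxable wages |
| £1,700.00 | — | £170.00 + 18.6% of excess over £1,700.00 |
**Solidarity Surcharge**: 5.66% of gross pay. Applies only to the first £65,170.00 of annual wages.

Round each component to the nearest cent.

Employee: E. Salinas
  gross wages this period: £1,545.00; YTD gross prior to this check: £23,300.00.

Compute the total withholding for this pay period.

Earnings Tax: taxable = £1,545.00
  10% × £1,545.00 = £154.50
Solidarity Surcharge: 5.66% × £1,545.00 = £87.45
Total: £154.50 + £87.45 = £241.95

£241.95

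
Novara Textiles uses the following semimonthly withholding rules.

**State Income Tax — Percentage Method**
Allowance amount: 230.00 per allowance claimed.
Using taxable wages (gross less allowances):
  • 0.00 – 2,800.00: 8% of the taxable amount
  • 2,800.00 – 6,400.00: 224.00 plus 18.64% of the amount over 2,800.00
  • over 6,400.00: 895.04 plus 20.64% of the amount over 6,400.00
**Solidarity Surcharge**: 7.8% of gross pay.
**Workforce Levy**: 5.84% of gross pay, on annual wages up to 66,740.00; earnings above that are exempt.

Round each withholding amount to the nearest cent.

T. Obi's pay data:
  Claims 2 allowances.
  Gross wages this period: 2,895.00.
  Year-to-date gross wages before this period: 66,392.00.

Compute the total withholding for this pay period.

440.93

State Income Tax: taxable = 2,895.00 − 2×230.00 = 2,435.00
  8% × 2,435.00 = 194.80
Solidarity Surcharge: 7.8% × 2,895.00 = 225.81
Workforce Levy: cap 66,740.00 − YTD 66,392.00 = 348.00 subject; 5.84% × 348.00 = 20.32
Total: 194.80 + 225.81 + 20.32 = 440.93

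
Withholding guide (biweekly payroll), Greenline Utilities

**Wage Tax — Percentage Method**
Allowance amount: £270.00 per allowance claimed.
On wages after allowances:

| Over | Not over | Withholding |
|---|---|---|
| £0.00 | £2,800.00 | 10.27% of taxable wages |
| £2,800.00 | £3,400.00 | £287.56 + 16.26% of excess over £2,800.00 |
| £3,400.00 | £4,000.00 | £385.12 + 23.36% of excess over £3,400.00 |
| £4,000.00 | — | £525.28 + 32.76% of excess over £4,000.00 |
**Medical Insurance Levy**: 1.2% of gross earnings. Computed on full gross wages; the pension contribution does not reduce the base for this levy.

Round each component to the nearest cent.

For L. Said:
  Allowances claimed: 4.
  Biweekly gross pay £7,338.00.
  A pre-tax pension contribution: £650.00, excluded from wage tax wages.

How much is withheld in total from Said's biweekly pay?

Wage Tax: taxable = £7,338.00 − £650.00 − 4×£270.00 = £5,608.00
  £525.28 + 32.76% × (£5,608.00 − £4,000.00) = £525.28 + 32.76% × £1,608.00 = £1,052.06
Medical Insurance Levy: 1.2% × £7,338.00 = £88.06
Total: £1,052.06 + £88.06 = £1,140.12

£1,140.12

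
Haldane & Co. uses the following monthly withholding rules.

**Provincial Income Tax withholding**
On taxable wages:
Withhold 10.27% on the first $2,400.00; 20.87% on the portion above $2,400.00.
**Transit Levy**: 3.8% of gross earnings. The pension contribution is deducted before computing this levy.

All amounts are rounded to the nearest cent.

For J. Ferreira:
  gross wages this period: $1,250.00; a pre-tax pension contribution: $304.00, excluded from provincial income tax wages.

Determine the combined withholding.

Provincial Income Tax: taxable = $1,250.00 − $304.00 = $946.00
  10.27% × $946.00 = $97.15
Transit Levy: 3.8% × $946.00 = $35.95
Total: $97.15 + $35.95 = $133.10

$133.10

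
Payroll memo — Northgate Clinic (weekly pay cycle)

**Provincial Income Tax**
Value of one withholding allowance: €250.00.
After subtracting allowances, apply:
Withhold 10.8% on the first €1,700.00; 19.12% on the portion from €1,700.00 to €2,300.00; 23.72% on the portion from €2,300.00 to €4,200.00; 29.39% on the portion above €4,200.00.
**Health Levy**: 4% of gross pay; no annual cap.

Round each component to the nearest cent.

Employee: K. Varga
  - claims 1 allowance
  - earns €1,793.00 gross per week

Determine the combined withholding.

Provincial Income Tax: taxable = €1,793.00 − 1×€250.00 = €1,543.00
  10.8% × €1,543.00 = €166.64
Health Levy: 4% × €1,793.00 = €71.72
Total: €166.64 + €71.72 = €238.36

€238.36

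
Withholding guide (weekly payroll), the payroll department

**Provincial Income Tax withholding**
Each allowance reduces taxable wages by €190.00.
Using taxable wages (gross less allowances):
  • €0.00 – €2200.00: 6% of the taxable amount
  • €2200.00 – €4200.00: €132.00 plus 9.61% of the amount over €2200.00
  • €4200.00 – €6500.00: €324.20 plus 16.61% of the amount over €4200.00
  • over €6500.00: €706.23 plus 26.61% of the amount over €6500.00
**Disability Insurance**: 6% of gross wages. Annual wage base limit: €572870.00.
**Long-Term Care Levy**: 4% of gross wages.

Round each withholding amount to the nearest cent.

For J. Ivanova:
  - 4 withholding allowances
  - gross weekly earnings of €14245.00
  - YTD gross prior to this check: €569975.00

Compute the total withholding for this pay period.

Provincial Income Tax: taxable = €14245.00 − 4×€190.00 = €13485.00
  €706.23 + 26.61% × (€13485.00 − €6500.00) = €706.23 + 26.61% × €6985.00 = €2564.94
Disability Insurance: cap €572870.00 − YTD €569975.00 = €2895.00 subject; 6% × €2895.00 = €173.70
Long-Term Care Levy: 4% × €14245.00 = €569.80
Total: €2564.94 + €173.70 + €569.80 = €3308.44

€3308.44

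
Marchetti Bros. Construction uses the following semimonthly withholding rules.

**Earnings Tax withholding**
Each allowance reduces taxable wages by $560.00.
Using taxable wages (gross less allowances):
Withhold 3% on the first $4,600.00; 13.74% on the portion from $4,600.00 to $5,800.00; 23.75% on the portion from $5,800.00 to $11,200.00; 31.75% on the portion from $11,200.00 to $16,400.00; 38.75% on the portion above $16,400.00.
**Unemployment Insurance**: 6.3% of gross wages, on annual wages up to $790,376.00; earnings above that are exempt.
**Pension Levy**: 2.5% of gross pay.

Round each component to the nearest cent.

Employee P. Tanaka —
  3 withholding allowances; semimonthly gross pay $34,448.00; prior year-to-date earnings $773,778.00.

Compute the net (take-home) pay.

Earnings Tax: taxable = $34,448.00 − 3×$560.00 = $32,768.00
  $3,236.38 + 38.75% × ($32,768.00 − $16,400.00) = $3,236.38 + 38.75% × $16,368.00 = $9,578.98
Unemployment Insurance: cap $790,376.00 − YTD $773,778.00 = $16,598.00 subject; 6.3% × $16,598.00 = $1,045.67
Pension Levy: 2.5% × $34,448.00 = $861.20
Total withheld: $9,578.98 + $1,045.67 + $861.20 = $11,485.85
Net pay: $34,448.00 − $11,485.85 = $22,962.15

$22,962.15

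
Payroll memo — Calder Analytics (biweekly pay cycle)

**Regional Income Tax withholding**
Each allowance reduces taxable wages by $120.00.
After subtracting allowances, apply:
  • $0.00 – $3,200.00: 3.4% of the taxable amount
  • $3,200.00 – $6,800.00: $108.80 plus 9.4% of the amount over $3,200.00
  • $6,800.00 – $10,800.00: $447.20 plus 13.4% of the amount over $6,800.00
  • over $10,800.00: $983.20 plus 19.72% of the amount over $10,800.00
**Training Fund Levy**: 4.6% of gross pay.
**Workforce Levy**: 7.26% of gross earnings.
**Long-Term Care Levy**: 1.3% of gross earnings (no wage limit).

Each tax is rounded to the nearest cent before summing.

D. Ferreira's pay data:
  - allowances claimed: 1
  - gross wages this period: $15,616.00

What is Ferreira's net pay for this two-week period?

$11,651.68

Regional Income Tax: taxable = $15,616.00 − 1×$120.00 = $15,496.00
  $983.20 + 19.72% × ($15,496.00 − $10,800.00) = $983.20 + 19.72% × $4,696.00 = $1,909.25
Training Fund Levy: 4.6% × $15,616.00 = $718.34
Workforce Levy: 7.26% × $15,616.00 = $1,133.72
Long-Term Care Levy: 1.3% × $15,616.00 = $203.01
Total withheld: $1,909.25 + $718.34 + $1,133.72 + $203.01 = $3,964.32
Net pay: $15,616.00 − $3,964.32 = $11,651.68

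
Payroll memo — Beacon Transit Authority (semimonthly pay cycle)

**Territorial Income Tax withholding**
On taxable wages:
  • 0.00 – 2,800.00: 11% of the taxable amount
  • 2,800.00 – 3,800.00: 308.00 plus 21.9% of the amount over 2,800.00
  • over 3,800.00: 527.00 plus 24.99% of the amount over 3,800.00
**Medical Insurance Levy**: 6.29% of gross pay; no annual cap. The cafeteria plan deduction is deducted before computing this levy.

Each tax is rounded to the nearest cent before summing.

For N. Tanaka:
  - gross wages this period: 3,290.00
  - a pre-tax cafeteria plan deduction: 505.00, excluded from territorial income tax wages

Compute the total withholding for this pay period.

Territorial Income Tax: taxable = 3,290.00 − 505.00 = 2,785.00
  11% × 2,785.00 = 306.35
Medical Insurance Levy: 6.29% × 2,785.00 = 175.18
Total: 306.35 + 175.18 = 481.53

481.53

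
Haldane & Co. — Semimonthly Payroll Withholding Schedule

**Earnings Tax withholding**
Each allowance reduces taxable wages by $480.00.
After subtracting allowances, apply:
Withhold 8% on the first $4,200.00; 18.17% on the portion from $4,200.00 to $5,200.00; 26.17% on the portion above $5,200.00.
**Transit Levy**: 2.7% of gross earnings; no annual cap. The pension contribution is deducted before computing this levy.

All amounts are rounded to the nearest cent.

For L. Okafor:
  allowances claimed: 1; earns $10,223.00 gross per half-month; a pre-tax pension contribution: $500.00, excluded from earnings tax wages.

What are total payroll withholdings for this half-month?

Earnings Tax: taxable = $10,223.00 − $500.00 − 1×$480.00 = $9,243.00
  $517.70 + 26.17% × ($9,243.00 − $5,200.00) = $517.70 + 26.17% × $4,043.00 = $1,575.75
Transit Levy: 2.7% × $9,723.00 = $262.52
Total: $1,575.75 + $262.52 = $1,838.27

$1,838.27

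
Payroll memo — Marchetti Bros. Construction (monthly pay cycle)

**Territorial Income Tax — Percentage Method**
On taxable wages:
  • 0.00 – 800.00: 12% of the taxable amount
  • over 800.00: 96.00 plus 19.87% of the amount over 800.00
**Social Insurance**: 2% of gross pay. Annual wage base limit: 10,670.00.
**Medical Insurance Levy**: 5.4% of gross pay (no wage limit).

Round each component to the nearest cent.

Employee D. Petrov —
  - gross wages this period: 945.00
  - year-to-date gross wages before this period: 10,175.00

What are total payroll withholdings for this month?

Territorial Income Tax: taxable = 945.00
  96.00 + 19.87% × (945.00 − 800.00) = 96.00 + 19.87% × 145.00 = 124.81
Social Insurance: cap 10,670.00 − YTD 10,175.00 = 495.00 subject; 2% × 495.00 = 9.90
Medical Insurance Levy: 5.4% × 945.00 = 51.03
Total: 124.81 + 9.90 + 51.03 = 185.74

185.74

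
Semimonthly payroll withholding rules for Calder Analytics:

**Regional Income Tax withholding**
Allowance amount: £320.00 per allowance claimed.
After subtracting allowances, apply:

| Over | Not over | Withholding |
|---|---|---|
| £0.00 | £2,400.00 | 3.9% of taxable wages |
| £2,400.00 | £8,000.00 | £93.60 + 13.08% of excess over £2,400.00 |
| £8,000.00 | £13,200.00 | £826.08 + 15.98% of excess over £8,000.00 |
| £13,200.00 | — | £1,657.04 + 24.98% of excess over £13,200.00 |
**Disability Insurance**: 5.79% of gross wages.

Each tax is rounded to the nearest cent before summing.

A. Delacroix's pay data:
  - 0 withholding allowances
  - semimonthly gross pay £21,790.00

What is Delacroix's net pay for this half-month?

£16,725.54

Regional Income Tax: taxable = £21,790.00
  £1,657.04 + 24.98% × (£21,790.00 − £13,200.00) = £1,657.04 + 24.98% × £8,590.00 = £3,802.82
Disability Insurance: 5.79% × £21,790.00 = £1,261.64
Total withheld: £3,802.82 + £1,261.64 = £5,064.46
Net pay: £21,790.00 − £5,064.46 = £16,725.54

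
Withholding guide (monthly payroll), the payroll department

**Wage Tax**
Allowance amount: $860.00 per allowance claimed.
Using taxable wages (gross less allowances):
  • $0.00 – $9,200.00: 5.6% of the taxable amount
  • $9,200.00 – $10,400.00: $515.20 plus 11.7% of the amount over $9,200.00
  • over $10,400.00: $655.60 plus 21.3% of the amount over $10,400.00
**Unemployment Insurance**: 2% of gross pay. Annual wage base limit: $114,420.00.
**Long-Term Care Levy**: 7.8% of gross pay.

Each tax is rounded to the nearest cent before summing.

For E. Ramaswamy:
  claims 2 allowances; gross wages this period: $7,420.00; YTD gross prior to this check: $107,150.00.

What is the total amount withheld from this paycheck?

$1,043.36

Wage Tax: taxable = $7,420.00 − 2×$860.00 = $5,700.00
  5.6% × $5,700.00 = $319.20
Unemployment Insurance: cap $114,420.00 − YTD $107,150.00 = $7,270.00 subject; 2% × $7,270.00 = $145.40
Long-Term Care Levy: 7.8% × $7,420.00 = $578.76
Total: $319.20 + $145.40 + $578.76 = $1,043.36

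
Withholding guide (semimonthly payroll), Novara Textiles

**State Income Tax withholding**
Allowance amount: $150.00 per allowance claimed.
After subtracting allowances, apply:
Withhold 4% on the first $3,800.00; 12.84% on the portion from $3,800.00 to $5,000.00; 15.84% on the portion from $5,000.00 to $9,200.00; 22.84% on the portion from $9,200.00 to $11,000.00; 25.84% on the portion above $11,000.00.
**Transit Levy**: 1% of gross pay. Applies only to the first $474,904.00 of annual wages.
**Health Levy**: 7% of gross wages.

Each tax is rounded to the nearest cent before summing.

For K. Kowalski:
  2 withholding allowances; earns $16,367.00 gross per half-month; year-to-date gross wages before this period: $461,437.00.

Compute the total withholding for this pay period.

State Income Tax: taxable = $16,367.00 − 2×$150.00 = $16,067.00
  $1,382.48 + 25.84% × ($16,067.00 − $11,000.00) = $1,382.48 + 25.84% × $5,067.00 = $2,691.79
Transit Levy: cap $474,904.00 − YTD $461,437.00 = $13,467.00 subject; 1% × $13,467.00 = $134.67
Health Levy: 7% × $16,367.00 = $1,145.69
Total: $2,691.79 + $134.67 + $1,145.69 = $3,972.15

$3,972.15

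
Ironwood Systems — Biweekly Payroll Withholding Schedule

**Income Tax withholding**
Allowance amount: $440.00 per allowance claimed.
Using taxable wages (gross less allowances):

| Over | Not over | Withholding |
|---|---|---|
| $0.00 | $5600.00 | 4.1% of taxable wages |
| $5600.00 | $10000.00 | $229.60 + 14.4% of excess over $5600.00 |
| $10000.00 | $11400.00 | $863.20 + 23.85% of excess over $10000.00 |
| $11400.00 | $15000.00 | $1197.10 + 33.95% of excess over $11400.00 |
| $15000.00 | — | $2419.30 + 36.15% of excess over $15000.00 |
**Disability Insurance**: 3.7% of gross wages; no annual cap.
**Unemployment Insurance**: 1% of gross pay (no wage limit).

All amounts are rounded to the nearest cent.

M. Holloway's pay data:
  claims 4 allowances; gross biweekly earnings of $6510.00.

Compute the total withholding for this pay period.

$500.72

Income Tax: taxable = $6510.00 − 4×$440.00 = $4750.00
  4.1% × $4750.00 = $194.75
Disability Insurance: 3.7% × $6510.00 = $240.87
Unemployment Insurance: 1% × $6510.00 = $65.10
Total: $194.75 + $240.87 + $65.10 = $500.72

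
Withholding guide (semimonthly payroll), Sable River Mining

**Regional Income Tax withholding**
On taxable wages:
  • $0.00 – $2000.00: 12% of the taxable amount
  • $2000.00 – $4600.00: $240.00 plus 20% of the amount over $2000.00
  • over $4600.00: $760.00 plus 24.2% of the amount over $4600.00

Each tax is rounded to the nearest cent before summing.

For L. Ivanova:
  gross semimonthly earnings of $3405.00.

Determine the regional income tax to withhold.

Regional Income Tax: taxable = $3405.00
  $240.00 + 20% × ($3405.00 − $2000.00) = $240.00 + 20% × $1405.00 = $521.00

$521.00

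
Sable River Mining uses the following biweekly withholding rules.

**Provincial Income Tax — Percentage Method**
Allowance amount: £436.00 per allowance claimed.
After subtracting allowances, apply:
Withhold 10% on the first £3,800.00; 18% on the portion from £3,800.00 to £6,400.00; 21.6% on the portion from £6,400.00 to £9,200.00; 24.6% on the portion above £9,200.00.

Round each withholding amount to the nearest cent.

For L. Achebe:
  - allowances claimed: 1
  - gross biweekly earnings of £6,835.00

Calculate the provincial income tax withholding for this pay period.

£847.82

Provincial Income Tax: taxable = £6,835.00 − 1×£436.00 = £6,399.00
  £380.00 + 18% × (£6,399.00 − £3,800.00) = £380.00 + 18% × £2,599.00 = £847.82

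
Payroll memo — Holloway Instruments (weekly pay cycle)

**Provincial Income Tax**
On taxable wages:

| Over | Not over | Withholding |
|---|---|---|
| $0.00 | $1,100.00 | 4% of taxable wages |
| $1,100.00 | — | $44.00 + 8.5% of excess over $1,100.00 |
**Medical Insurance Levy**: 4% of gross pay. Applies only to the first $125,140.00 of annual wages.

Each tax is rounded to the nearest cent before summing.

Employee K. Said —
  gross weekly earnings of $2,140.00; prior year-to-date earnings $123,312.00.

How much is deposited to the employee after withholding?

Provincial Income Tax: taxable = $2,140.00
  $44.00 + 8.5% × ($2,140.00 − $1,100.00) = $44.00 + 8.5% × $1,040.00 = $132.40
Medical Insurance Levy: cap $125,140.00 − YTD $123,312.00 = $1,828.00 subject; 4% × $1,828.00 = $73.12
Total withheld: $132.40 + $73.12 = $205.52
Net pay: $2,140.00 − $205.52 = $1,934.48

$1,934.48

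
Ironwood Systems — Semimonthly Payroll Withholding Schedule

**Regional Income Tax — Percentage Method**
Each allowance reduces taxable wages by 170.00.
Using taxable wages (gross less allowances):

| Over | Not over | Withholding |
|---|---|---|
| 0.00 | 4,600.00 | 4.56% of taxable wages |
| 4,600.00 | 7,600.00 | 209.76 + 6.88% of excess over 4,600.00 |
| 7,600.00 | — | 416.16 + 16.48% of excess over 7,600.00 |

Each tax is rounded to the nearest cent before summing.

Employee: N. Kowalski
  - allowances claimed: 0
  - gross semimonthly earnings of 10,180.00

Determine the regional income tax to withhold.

Regional Income Tax: taxable = 10,180.00
  416.16 + 16.48% × (10,180.00 − 7,600.00) = 416.16 + 16.48% × 2,580.00 = 841.34

841.34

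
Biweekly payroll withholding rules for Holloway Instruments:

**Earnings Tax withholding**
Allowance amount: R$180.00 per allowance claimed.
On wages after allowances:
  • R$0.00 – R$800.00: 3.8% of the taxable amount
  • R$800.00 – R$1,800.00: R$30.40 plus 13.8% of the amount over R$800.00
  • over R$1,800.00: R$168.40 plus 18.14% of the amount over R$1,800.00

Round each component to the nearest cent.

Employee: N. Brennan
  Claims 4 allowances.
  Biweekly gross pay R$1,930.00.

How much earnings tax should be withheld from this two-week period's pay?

Earnings Tax: taxable = R$1,930.00 − 4×R$180.00 = R$1,210.00
  R$30.40 + 13.8% × (R$1,210.00 − R$800.00) = R$30.40 + 13.8% × R$410.00 = R$86.98

R$86.98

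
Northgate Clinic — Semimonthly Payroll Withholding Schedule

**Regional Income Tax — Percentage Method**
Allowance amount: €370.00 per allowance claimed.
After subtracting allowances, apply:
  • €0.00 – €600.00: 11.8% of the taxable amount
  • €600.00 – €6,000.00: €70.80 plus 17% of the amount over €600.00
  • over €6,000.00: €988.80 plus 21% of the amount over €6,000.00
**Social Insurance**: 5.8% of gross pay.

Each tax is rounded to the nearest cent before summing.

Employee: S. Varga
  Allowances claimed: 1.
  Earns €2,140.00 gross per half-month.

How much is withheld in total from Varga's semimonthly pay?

Regional Income Tax: taxable = €2,140.00 − 1×€370.00 = €1,770.00
  €70.80 + 17% × (€1,770.00 − €600.00) = €70.80 + 17% × €1,170.00 = €269.70
Social Insurance: 5.8% × €2,140.00 = €124.12
Total: €269.70 + €124.12 = €393.82

€393.82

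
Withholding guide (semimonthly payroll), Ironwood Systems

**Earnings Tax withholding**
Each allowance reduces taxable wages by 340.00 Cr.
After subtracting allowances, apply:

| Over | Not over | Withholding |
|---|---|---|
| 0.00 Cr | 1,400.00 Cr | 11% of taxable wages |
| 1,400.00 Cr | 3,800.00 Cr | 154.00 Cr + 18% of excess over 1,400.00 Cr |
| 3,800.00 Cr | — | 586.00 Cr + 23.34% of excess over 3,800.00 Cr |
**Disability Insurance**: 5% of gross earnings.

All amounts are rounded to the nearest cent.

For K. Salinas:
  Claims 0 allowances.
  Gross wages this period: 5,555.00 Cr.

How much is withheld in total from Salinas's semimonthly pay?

Earnings Tax: taxable = 5,555.00 Cr
  586.00 Cr + 23.34% × (5,555.00 Cr − 3,800.00 Cr) = 586.00 Cr + 23.34% × 1,755.00 Cr = 995.62 Cr
Disability Insurance: 5% × 5,555.00 Cr = 277.75 Cr
Total: 995.62 Cr + 277.75 Cr = 1,273.37 Cr

1,273.37 Cr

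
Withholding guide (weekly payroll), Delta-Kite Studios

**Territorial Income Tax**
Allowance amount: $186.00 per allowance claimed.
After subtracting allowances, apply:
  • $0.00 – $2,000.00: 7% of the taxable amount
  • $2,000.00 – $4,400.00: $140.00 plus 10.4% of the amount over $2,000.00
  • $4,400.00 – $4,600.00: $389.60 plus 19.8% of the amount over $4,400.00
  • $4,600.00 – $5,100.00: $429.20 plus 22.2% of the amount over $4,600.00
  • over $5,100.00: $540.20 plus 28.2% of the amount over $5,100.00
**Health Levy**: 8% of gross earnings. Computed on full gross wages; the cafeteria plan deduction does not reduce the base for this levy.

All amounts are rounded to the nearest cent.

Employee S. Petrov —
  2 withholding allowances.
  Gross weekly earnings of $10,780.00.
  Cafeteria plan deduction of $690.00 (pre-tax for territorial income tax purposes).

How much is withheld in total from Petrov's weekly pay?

$2,704.88

Territorial Income Tax: taxable = $10,780.00 − $690.00 − 2×$186.00 = $9,718.00
  $540.20 + 28.2% × ($9,718.00 − $5,100.00) = $540.20 + 28.2% × $4,618.00 = $1,842.48
Health Levy: 8% × $10,780.00 = $862.40
Total: $1,842.48 + $862.40 = $2,704.88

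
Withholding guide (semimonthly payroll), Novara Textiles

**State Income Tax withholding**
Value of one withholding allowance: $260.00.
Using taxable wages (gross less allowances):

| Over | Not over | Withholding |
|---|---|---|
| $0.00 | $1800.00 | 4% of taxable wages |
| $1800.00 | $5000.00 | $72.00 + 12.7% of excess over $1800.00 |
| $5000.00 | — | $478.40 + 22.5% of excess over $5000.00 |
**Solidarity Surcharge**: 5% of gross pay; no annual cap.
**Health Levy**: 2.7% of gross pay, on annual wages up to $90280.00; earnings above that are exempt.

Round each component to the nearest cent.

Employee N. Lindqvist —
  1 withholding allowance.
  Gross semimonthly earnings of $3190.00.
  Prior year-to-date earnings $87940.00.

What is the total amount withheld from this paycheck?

$438.19

State Income Tax: taxable = $3190.00 − 1×$260.00 = $2930.00
  $72.00 + 12.7% × ($2930.00 − $1800.00) = $72.00 + 12.7% × $1130.00 = $215.51
Solidarity Surcharge: 5% × $3190.00 = $159.50
Health Levy: cap $90280.00 − YTD $87940.00 = $2340.00 subject; 2.7% × $2340.00 = $63.18
Total: $215.51 + $159.50 + $63.18 = $438.19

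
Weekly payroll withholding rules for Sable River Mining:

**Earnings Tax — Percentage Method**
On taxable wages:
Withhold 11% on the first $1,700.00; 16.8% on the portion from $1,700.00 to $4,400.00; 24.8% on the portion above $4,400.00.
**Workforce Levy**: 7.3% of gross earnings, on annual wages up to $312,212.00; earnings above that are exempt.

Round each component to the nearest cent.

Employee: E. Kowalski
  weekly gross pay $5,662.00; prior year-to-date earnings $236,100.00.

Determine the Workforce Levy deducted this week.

$413.33

Workforce Levy: 7.3% × $5,662.00 = $413.33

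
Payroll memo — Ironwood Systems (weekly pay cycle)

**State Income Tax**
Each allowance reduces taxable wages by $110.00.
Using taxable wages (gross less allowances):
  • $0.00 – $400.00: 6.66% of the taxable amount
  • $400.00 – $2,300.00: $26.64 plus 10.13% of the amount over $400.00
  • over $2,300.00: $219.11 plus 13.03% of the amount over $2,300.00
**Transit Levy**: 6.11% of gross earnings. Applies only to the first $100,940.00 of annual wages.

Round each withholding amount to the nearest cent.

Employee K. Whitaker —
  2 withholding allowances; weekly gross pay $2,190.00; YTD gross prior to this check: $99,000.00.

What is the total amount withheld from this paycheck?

State Income Tax: taxable = $2,190.00 − 2×$110.00 = $1,970.00
  $26.64 + 10.13% × ($1,970.00 − $400.00) = $26.64 + 10.13% × $1,570.00 = $185.68
Transit Levy: cap $100,940.00 − YTD $99,000.00 = $1,940.00 subject; 6.11% × $1,940.00 = $118.53
Total: $185.68 + $118.53 = $304.21

$304.21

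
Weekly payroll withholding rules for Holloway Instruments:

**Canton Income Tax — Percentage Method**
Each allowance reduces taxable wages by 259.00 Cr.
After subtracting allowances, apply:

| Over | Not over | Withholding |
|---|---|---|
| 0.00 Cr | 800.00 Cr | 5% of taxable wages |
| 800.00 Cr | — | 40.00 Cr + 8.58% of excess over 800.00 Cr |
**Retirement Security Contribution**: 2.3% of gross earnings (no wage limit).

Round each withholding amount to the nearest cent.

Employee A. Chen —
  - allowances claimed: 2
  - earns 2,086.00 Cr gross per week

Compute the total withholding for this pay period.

153.87 Cr

Canton Income Tax: taxable = 2,086.00 Cr − 2×259.00 Cr = 1,568.00 Cr
  40.00 Cr + 8.58% × (1,568.00 Cr − 800.00 Cr) = 40.00 Cr + 8.58% × 768.00 Cr = 105.89 Cr
Retirement Security Contribution: 2.3% × 2,086.00 Cr = 47.98 Cr
Total: 105.89 Cr + 47.98 Cr = 153.87 Cr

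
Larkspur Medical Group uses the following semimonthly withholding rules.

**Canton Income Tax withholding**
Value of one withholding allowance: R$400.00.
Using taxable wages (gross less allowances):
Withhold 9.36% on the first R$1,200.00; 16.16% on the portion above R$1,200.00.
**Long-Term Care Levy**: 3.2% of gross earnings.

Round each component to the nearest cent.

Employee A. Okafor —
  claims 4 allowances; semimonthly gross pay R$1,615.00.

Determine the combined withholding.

Canton Income Tax: taxable = R$1,615.00 − 4×R$400.00 = R$15.00
  9.36% × R$15.00 = R$1.40
Long-Term Care Levy: 3.2% × R$1,615.00 = R$51.68
Total: R$1.40 + R$51.68 = R$53.08

R$53.08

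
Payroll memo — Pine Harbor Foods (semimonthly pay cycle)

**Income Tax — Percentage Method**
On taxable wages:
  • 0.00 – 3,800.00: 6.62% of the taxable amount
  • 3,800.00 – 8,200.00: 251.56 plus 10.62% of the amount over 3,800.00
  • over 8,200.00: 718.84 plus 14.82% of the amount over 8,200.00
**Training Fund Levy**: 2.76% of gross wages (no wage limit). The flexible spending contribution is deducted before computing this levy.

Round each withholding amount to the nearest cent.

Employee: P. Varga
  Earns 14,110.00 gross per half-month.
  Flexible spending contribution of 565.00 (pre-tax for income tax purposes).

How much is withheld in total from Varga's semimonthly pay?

1,884.81

Income Tax: taxable = 14,110.00 − 565.00 = 13,545.00
  718.84 + 14.82% × (13,545.00 − 8,200.00) = 718.84 + 14.82% × 5,345.00 = 1,510.97
Training Fund Levy: 2.76% × 13,545.00 = 373.84
Total: 1,510.97 + 373.84 = 1,884.81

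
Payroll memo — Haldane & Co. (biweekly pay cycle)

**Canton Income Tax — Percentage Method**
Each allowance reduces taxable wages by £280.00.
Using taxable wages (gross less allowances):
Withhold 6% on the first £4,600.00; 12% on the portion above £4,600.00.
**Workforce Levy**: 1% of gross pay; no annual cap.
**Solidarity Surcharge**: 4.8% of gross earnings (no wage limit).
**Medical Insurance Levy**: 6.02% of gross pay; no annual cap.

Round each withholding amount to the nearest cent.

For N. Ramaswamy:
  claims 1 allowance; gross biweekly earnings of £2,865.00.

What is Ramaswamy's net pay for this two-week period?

£2,371.26

Canton Income Tax: taxable = £2,865.00 − 1×£280.00 = £2,585.00
  6% × £2,585.00 = £155.10
Workforce Levy: 1% × £2,865.00 = £28.65
Solidarity Surcharge: 4.8% × £2,865.00 = £137.52
Medical Insurance Levy: 6.02% × £2,865.00 = £172.47
Total withheld: £155.10 + £28.65 + £137.52 + £172.47 = £493.74
Net pay: £2,865.00 − £493.74 = £2,371.26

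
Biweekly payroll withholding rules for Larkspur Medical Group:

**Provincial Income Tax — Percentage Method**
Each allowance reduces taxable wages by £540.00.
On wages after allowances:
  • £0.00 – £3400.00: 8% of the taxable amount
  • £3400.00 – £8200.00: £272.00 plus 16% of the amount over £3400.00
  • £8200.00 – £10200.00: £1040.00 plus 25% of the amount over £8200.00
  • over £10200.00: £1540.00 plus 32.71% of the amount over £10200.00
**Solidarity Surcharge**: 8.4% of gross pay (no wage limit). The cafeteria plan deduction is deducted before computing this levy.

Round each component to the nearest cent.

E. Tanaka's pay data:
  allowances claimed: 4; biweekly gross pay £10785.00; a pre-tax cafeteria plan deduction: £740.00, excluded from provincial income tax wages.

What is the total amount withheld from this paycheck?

Provincial Income Tax: taxable = £10785.00 − £740.00 − 4×£540.00 = £7885.00
  £272.00 + 16% × (£7885.00 − £3400.00) = £272.00 + 16% × £4485.00 = £989.60
Solidarity Surcharge: 8.4% × £10045.00 = £843.78
Total: £989.60 + £843.78 = £1833.38

£1833.38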